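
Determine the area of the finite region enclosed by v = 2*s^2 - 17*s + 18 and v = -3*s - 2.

9

Set the curves equal: 2*s^2 - 17*s + 18 = -3*s - 2, so 2*s^2 - 14*s + 20 = 0, which factors as 2*(s - 5)*(s - 2) = 0. The curves meet at s = 2, 5.
On [2, 5], v = -3*s - 2 is on top; that piece has area ∫[2,5] (-(2*s^2 - 14*s + 20)) ds = 9.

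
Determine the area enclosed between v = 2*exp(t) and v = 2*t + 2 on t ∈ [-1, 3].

-16 - 2*exp(-1) + 2*exp(3)

On [-1, 3], (2*exp(t)) - (2*t + 2) = -2*t + 2*exp(t) - 2 is ≥ 0 throughout, so the area is a single integral of |-2*t + 2*exp(t) - 2|.
∫[-1,3] (-2*t + 2*exp(t) - 2) dt = -16 - 2*exp(-1) + 2*exp(3).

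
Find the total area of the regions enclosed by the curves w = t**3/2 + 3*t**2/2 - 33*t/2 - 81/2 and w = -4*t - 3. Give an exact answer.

262

Set the curves equal: t**3/2 + 3*t**2/2 - 33*t/2 - 81/2 = -4*t - 3, so t**3/2 + 3*t**2/2 - 25*t/2 - 75/2 = 0, which factors as (t - 5)*(t + 3)*(t + 5)/2 = 0. The curves meet at t = -5, -3, 5.
On [-5, -3], w = t**3/2 + 3*t**2/2 - 33*t/2 - 81/2 is on top; that piece has area ∫[-5,-3] (t**3/2 + 3*t**2/2 - 25*t/2 - 75/2) dt = 6.
On [-3, 5], w = -4*t - 3 is on top; that piece has area ∫[-3,5] (-(t**3/2 + 3*t**2/2 - 25*t/2 - 75/2)) dt = 256.
Total enclosed area = 6 + 256 = 262.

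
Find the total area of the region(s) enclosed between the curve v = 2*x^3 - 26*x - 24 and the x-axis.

The curve meets the x-axis where 2*x^3 - 26*x - 24 = 0, i.e. 2*(x - 4)*(x + 1)*(x + 3) = 0, at x = -3, -1, 4.
On [-3, -1] the curve lies above the axis; ∫[-3,-1] (2*x^3 - 26*x - 24) dx = 16, giving area 16.
On [-1, 4] the curve lies below the axis; ∫[-1,4] (2*x^3 - 26*x - 24) dx = -375/2, giving area 375/2.
Total area = 16 + 375/2 = 407/2.

407/2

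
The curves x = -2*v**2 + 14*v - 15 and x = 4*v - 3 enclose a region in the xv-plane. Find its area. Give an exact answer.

1/3

Both boundary curves give x as a function of v, so integrate with respect to v. Setting them equal: -2*v**2 + 10*v - 12 = 0, i.e. -2*(v - 3)*(v - 2) = 0, so they meet at v = 2, 3.
For v in [2, 3], x = -2*v**2 + 14*v - 15 is on the right; area = ∫[2,3] (-2*v**2 + 10*v - 12) dv = 1/3.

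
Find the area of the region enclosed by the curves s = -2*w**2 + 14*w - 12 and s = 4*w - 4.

Both boundary curves give s as a function of w, so integrate with respect to w. Setting them equal: -2*w**2 + 10*w - 8 = 0, i.e. -2*(w - 4)*(w - 1) = 0, so they meet at w = 1, 4.
For w in [1, 4], s = -2*w**2 + 14*w - 12 is on the right; area = ∫[1,4] (-2*w**2 + 10*w - 8) dw = 9.

9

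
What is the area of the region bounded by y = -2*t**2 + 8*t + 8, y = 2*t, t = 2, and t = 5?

The difference (-2*t**2 + 8*t + 8) - (2*t) = -2*t**2 + 6*t + 8 changes sign at t = 4 inside [2, 5], so split the integral there.
∫[2,4] (-2*t**2 + 6*t + 8) dt = 44/3.
∫[4,5] (-2*t**2 + 6*t + 8) dt = -17/3; the area of that piece is 17/3.
Total area = 44/3 + 17/3 = 61/3.

61/3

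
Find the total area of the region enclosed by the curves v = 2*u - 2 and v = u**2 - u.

Set the curves equal: 2*u - 2 = u**2 - u, so -u**2 + 3*u - 2 = 0, which factors as -(u - 2)*(u - 1) = 0. The curves meet at u = 1, 2.
On [1, 2], v = 2*u - 2 is on top; that piece has area ∫[1,2] (-u**2 + 3*u - 2) du = 1/6.

1/6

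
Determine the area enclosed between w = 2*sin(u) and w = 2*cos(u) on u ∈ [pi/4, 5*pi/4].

On [pi/4, 5*pi/4], (2*sin(u)) - (2*cos(u)) = 2*sin(u) - 2*cos(u) is ≥ 0 throughout, so the area is a single integral of |2*sin(u) - 2*cos(u)|.
∫[pi/4,5*pi/4] (2*sin(u) - 2*cos(u)) du = 4*sqrt(2).

4*sqrt(2)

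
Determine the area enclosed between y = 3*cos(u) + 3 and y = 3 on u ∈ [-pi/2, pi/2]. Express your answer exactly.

On [-pi/2, pi/2], (3*cos(u) + 3) - (3) = 3*cos(u) is ≥ 0 throughout, so the area is a single integral of |3*cos(u)|.
∫[-pi/2,pi/2] (3*cos(u)) du = 6.

6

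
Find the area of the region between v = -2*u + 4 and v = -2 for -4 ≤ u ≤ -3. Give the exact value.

13

On [-4, -3], (-2*u + 4) - (-2) = -2*u + 6 is ≥ 0 throughout, so the area is a single integral of |-2*u + 6|.
∫[-4,-3] (-2*u + 6) du = 13.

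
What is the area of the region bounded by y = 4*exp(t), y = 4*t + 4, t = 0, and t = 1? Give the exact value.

-10 + 4*exp(1)

On [0, 1], (4*exp(t)) - (4*t + 4) = -4*t + 4*exp(t) - 4 is ≥ 0 throughout, so the area is a single integral of |-4*t + 4*exp(t) - 4|.
∫[0,1] (-4*t + 4*exp(t) - 4) dt = -10 + 4*exp(1).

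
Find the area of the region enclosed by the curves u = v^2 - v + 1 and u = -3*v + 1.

4/3

Both boundary curves give u as a function of v, so integrate with respect to v. Setting them equal: v^2 + 2*v = 0, i.e. v*(v + 2) = 0, so they meet at v = -2, 0.
For v in [-2, 0], u = v^2 - v + 1 is on the left; area = ∫[-2,0] (-(v^2 + 2*v)) dv = 4/3.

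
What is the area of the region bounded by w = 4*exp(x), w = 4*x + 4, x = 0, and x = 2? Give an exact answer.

On [0, 2], (4*exp(x)) - (4*x + 4) = -4*x + 4*exp(x) - 4 is ≥ 0 throughout, so the area is a single integral of |-4*x + 4*exp(x) - 4|.
∫[0,2] (-4*x + 4*exp(x) - 4) dx = -20 + 4*exp(2).

-20 + 4*exp(2)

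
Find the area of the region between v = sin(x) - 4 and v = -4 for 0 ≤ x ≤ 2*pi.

The difference (sin(x) - 4) - (-4) = sin(x) changes sign at x = pi inside [0, 2*pi], so split the integral there.
∫[0,pi] (sin(x)) dx = 2.
∫[pi,2*pi] (sin(x)) dx = -2; the area of that piece is 2.
Total area = 2 + 2 = 4.

4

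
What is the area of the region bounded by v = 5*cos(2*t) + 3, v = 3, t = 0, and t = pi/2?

5

The difference (5*cos(2*t) + 3) - (3) = 5*cos(2*t) changes sign at t = pi/4 inside [0, pi/2], so split the integral there.
∫[0,pi/4] (5*cos(2*t)) dt = 5/2.
∫[pi/4,pi/2] (5*cos(2*t)) dt = -5/2; the area of that piece is 5/2.
Total area = 5/2 + 5/2 = 5.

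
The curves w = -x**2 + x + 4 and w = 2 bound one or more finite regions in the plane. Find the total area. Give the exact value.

Set the curves equal: -x**2 + x + 4 = 2, so -x**2 + x + 2 = 0, which factors as -(x - 2)*(x + 1) = 0. The curves meet at x = -1, 2.
On [-1, 2], w = -x**2 + x + 4 is on top; that piece has area ∫[-1,2] (-x**2 + x + 2) dx = 9/2.

9/2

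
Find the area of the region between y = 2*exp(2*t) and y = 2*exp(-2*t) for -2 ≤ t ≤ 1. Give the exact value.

The difference (2*exp(2*t)) - (2*exp(-2*t)) = 2*exp(2*t) - 2*exp(-2*t) changes sign at t = 0 inside [-2, 1], so split the integral there.
∫[-2,0] (2*exp(2*t) - 2*exp(-2*t)) dt = -exp(4) - exp(-4) + 2; the area of that piece is -2 + exp(-4) + exp(4).
∫[0,1] (2*exp(2*t) - 2*exp(-2*t)) dt = -2 + exp(-2) + exp(2).
Total area = (-2 + exp(-4) + exp(4)) + (-2 + exp(-2) + exp(2)) = -4 + exp(-4) + exp(-2) + exp(2) + exp(4).

-4 + exp(-4) + exp(-2) + exp(2) + exp(4)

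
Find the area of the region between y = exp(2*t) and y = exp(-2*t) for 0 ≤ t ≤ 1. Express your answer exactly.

On [0, 1], (exp(2*t)) - (exp(-2*t)) = exp(2*t) - exp(-2*t) is ≥ 0 throughout, so the area is a single integral of |exp(2*t) - exp(-2*t)|.
∫[0,1] (exp(2*t) - exp(-2*t)) dt = -1 + exp(-2)/2 + exp(2)/2.

-1 + exp(-2)/2 + exp(2)/2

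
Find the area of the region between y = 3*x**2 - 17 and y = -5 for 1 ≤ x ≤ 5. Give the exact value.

The difference (3*x**2 - 17) - (-5) = 3*x**2 - 12 changes sign at x = 2 inside [1, 5], so split the integral there.
∫[1,2] (3*x**2 - 12) dx = -5; the area of that piece is 5.
∫[2,5] (3*x**2 - 12) dx = 81.
Total area = 5 + 81 = 86.

86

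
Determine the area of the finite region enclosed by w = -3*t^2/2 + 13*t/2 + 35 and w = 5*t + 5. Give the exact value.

729/4

Set the curves equal: -3*t^2/2 + 13*t/2 + 35 = 5*t + 5, so -3*t^2/2 + 3*t/2 + 30 = 0, which factors as -3*(t - 5)*(t + 4)/2 = 0. The curves meet at t = -4, 5.
On [-4, 5], w = -3*t^2/2 + 13*t/2 + 35 is on top; that piece has area ∫[-4,5] (-3*t^2/2 + 3*t/2 + 30) dt = 729/4.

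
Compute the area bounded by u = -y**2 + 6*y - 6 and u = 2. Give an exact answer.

Both boundary curves give u as a function of y, so integrate with respect to y. Setting them equal: -y**2 + 6*y - 8 = 0, i.e. -(y - 4)*(y - 2) = 0, so they meet at y = 2, 4.
For y in [2, 4], u = -y**2 + 6*y - 6 is on the right; area = ∫[2,4] (-y**2 + 6*y - 8) dy = 4/3.

4/3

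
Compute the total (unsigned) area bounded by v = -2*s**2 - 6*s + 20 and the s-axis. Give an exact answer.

The curve meets the s-axis where -2*s**2 - 6*s + 20 = 0, i.e. -2*(s - 2)*(s + 5) = 0, at s = -5, 2.
On [-5, 2] the curve lies above the axis; ∫[-5,2] (-2*s**2 - 6*s + 20) ds = 343/3, giving area 343/3.

343/3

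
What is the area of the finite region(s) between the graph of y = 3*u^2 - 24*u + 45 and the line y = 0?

4

The curve meets the u-axis where 3*u^2 - 24*u + 45 = 0, i.e. 3*(u - 5)*(u - 3) = 0, at u = 3, 5.
On [3, 5] the curve lies below the axis; ∫[3,5] (3*u^2 - 24*u + 45) du = -4, giving area 4.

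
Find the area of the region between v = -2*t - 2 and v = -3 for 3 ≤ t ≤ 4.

On [3, 4], (-2*t - 2) - (-3) = -2*t + 1 is ≤ 0 throughout, so the area is a single integral of |-2*t + 1|.
∫[3,4] (-2*t + 1) dt = -6; the area of that piece is 6.

6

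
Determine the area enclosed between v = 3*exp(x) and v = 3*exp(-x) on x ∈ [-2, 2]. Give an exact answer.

-12 + 6*exp(-2) + 6*exp(2)

The difference (3*exp(x)) - (3*exp(-x)) = 3*exp(x) - 3*exp(-x) changes sign at x = 0 inside [-2, 2], so split the integral there.
∫[-2,0] (3*exp(x) - 3*exp(-x)) dx = -3*exp(2) - 3*exp(-2) + 6; the area of that piece is -6 + 3*exp(-2) + 3*exp(2).
∫[0,2] (3*exp(x) - 3*exp(-x)) dx = -6 + 3*exp(-2) + 3*exp(2).
Total area = (-6 + 3*exp(-2) + 3*exp(2)) + (-6 + 3*exp(-2) + 3*exp(2)) = -12 + 6*exp(-2) + 6*exp(2).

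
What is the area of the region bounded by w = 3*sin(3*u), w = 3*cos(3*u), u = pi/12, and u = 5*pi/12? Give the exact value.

On [pi/12, 5*pi/12], (3*sin(3*u)) - (3*cos(3*u)) = 3*sin(3*u) - 3*cos(3*u) is ≥ 0 throughout, so the area is a single integral of |3*sin(3*u) - 3*cos(3*u)|.
∫[pi/12,5*pi/12] (3*sin(3*u) - 3*cos(3*u)) du = 2*sqrt(2).

2*sqrt(2)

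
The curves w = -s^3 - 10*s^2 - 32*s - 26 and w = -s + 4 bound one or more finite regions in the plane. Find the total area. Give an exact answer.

37/12

Set the curves equal: -s^3 - 10*s^2 - 32*s - 26 = -s + 4, so -s^3 - 10*s^2 - 31*s - 30 = 0, which factors as -(s + 2)*(s + 3)*(s + 5) = 0. The curves meet at s = -5, -3, -2.
On [-5, -3], w = -s + 4 is on top; that piece has area ∫[-5,-3] (-(-s^3 - 10*s^2 - 31*s - 30)) ds = 8/3.
On [-3, -2], w = -s^3 - 10*s^2 - 32*s - 26 is on top; that piece has area ∫[-3,-2] (-s^3 - 10*s^2 - 31*s - 30) ds = 5/12.
Total enclosed area = 8/3 + 5/12 = 37/12.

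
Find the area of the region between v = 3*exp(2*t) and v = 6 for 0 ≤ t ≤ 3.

-45/2 + 6*log(2) + 3*exp(6)/2

The difference (3*exp(2*t)) - (6) = 3*exp(2*t) - 6 changes sign at t = log(2)/2 inside [0, 3], so split the integral there.
∫[0,log(2)/2] (3*exp(2*t) - 6) dt = 3/2 - log(8); the area of that piece is -3/2 + log(8).
∫[log(2)/2,3] (3*exp(2*t) - 6) dt = -21 + 3*log(2) + 3*exp(6)/2.
Total area = (-3/2 + log(8)) + (-21 + 3*log(2) + 3*exp(6)/2) = -45/2 + 6*log(2) + 3*exp(6)/2.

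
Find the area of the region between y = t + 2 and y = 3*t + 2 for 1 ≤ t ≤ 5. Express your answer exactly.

24

On [1, 5], (t + 2) - (3*t + 2) = -2*t is ≤ 0 throughout, so the area is a single integral of |-2*t|.
∫[1,5] (-2*t) dt = -24; the area of that piece is 24.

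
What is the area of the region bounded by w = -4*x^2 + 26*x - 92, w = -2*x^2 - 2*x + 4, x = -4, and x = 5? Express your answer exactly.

On [-4, 5], (-4*x^2 + 26*x - 92) - (-2*x^2 - 2*x + 4) = -2*x^2 + 28*x - 96 is ≤ 0 throughout, so the area is a single integral of |-2*x^2 + 28*x - 96|.
∫[-4,5] (-2*x^2 + 28*x - 96) dx = -864; the area of that piece is 864.

864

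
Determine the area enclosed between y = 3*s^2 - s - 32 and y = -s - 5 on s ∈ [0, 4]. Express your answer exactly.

64

The difference (3*s^2 - s - 32) - (-s - 5) = 3*s^2 - 27 changes sign at s = 3 inside [0, 4], so split the integral there.
∫[0,3] (3*s^2 - 27) ds = -54; the area of that piece is 54.
∫[3,4] (3*s^2 - 27) ds = 10.
Total area = 54 + 10 = 64.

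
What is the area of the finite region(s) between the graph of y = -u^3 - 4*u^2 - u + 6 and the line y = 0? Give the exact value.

The curve meets the u-axis where -u^3 - 4*u^2 - u + 6 = 0, i.e. -(u - 1)*(u + 2)*(u + 3) = 0, at u = -3, -2, 1.
On [-3, -2] the curve lies below the axis; ∫[-3,-2] (-u^3 - 4*u^2 - u + 6) du = -7/12, giving area 7/12.
On [-2, 1] the curve lies above the axis; ∫[-2,1] (-u^3 - 4*u^2 - u + 6) du = 45/4, giving area 45/4.
Total area = 7/12 + 45/4 = 71/6.

71/6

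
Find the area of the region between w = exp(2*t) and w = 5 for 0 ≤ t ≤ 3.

-39/2 + 5*log(5) + exp(6)/2

The difference (exp(2*t)) - (5) = exp(2*t) - 5 changes sign at t = log(5)/2 inside [0, 3], so split the integral there.
∫[0,log(5)/2] (exp(2*t) - 5) dt = 2 - 5*log(5)/2; the area of that piece is -2 + 5*log(5)/2.
∫[log(5)/2,3] (exp(2*t) - 5) dt = -35/2 + 5*log(5)/2 + exp(6)/2.
Total area = (-2 + 5*log(5)/2) + (-35/2 + 5*log(5)/2 + exp(6)/2) = -39/2 + 5*log(5) + exp(6)/2.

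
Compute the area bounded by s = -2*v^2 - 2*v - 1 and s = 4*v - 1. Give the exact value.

9

Both boundary curves give s as a function of v, so integrate with respect to v. Setting them equal: -2*v^2 - 6*v = 0, i.e. -2*v*(v + 3) = 0, so they meet at v = -3, 0.
For v in [-3, 0], s = -2*v^2 - 2*v - 1 is on the right; area = ∫[-3,0] (-2*v^2 - 6*v) dv = 9.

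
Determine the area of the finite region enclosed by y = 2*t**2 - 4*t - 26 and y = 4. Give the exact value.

512/3

Set the curves equal: 2*t**2 - 4*t - 26 = 4, so 2*t**2 - 4*t - 30 = 0, which factors as 2*(t - 5)*(t + 3) = 0. The curves meet at t = -3, 5.
On [-3, 5], y = 4 is on top; that piece has area ∫[-3,5] (-(2*t**2 - 4*t - 30)) dt = 512/3.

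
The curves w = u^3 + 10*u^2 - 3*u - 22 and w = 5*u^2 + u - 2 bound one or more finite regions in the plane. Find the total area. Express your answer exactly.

937/12

Set the curves equal: u^3 + 10*u^2 - 3*u - 22 = 5*u^2 + u - 2, so u^3 + 5*u^2 - 4*u - 20 = 0, which factors as (u - 2)*(u + 2)*(u + 5) = 0. The curves meet at u = -5, -2, 2.
On [-5, -2], w = u^3 + 10*u^2 - 3*u - 22 is on top; that piece has area ∫[-5,-2] (u^3 + 5*u^2 - 4*u - 20) du = 99/4.
On [-2, 2], w = 5*u^2 + u - 2 is on top; that piece has area ∫[-2,2] (-(u^3 + 5*u^2 - 4*u - 20)) du = 160/3.
Total enclosed area = 99/4 + 160/3 = 937/12.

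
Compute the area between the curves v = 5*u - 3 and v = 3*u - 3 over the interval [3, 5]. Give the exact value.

16

On [3, 5], (5*u - 3) - (3*u - 3) = 2*u is ≥ 0 throughout, so the area is a single integral of |2*u|.
∫[3,5] (2*u) du = 16.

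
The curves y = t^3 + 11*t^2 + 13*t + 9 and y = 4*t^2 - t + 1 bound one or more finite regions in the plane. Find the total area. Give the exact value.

Set the curves equal: t^3 + 11*t^2 + 13*t + 9 = 4*t^2 - t + 1, so t^3 + 7*t^2 + 14*t + 8 = 0, which factors as (t + 1)*(t + 2)*(t + 4) = 0. The curves meet at t = -4, -2, -1.
On [-4, -2], y = t^3 + 11*t^2 + 13*t + 9 is on top; that piece has area ∫[-4,-2] (t^3 + 7*t^2 + 14*t + 8) dt = 8/3.
On [-2, -1], y = 4*t^2 - t + 1 is on top; that piece has area ∫[-2,-1] (-(t^3 + 7*t^2 + 14*t + 8)) dt = 5/12.
Total enclosed area = 8/3 + 5/12 = 37/12.

37/12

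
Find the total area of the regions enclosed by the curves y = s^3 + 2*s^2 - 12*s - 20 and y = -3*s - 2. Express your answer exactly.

Set the curves equal: s^3 + 2*s^2 - 12*s - 20 = -3*s - 2, so s^3 + 2*s^2 - 9*s - 18 = 0, which factors as (s - 3)*(s + 2)*(s + 3) = 0. The curves meet at s = -3, -2, 3.
On [-3, -2], y = s^3 + 2*s^2 - 12*s - 20 is on top; that piece has area ∫[-3,-2] (s^3 + 2*s^2 - 9*s - 18) ds = 11/12.
On [-2, 3], y = -3*s - 2 is on top; that piece has area ∫[-2,3] (-(s^3 + 2*s^2 - 9*s - 18)) ds = 875/12.
Total enclosed area = 11/12 + 875/12 = 443/6.

443/6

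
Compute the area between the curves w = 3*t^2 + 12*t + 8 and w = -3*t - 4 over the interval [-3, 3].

146

The difference (3*t^2 + 12*t + 8) - (-3*t - 4) = 3*t^2 + 15*t + 12 changes sign at t = -1 inside [-3, 3], so split the integral there.
∫[-3,-1] (3*t^2 + 15*t + 12) dt = -10; the area of that piece is 10.
∫[-1,3] (3*t^2 + 15*t + 12) dt = 136.
Total area = 10 + 136 = 146.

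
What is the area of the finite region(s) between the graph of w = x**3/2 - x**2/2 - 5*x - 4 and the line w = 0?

The curve meets the x-axis where x**3/2 - x**2/2 - 5*x - 4 = 0, i.e. (x - 4)*(x + 1)*(x + 2)/2 = 0, at x = -2, -1, 4.
On [-2, -1] the curve lies above the axis; ∫[-2,-1] (x**3/2 - x**2/2 - 5*x - 4) dx = 11/24, giving area 11/24.
On [-1, 4] the curve lies below the axis; ∫[-1,4] (x**3/2 - x**2/2 - 5*x - 4) dx = -875/24, giving area 875/24.
Total area = 11/24 + 875/24 = 443/12.

443/12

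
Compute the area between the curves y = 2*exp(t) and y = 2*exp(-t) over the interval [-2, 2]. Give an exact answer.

The difference (2*exp(t)) - (2*exp(-t)) = 2*exp(t) - 2*exp(-t) changes sign at t = 0 inside [-2, 2], so split the integral there.
∫[-2,0] (2*exp(t) - 2*exp(-t)) dt = -2*exp(2) - 2*exp(-2) + 4; the area of that piece is -4 + 2*exp(-2) + 2*exp(2).
∫[0,2] (2*exp(t) - 2*exp(-t)) dt = -4 + 2*exp(-2) + 2*exp(2).
Total area = (-4 + 2*exp(-2) + 2*exp(2)) + (-4 + 2*exp(-2) + 2*exp(2)) = -8 + 4*exp(-2) + 4*exp(2).

-8 + 4*exp(-2) + 4*exp(2)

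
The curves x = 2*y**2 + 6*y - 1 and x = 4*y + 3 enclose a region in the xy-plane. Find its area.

Both boundary curves give x as a function of y, so integrate with respect to y. Setting them equal: 2*y**2 + 2*y - 4 = 0, i.e. 2*(y - 1)*(y + 2) = 0, so they meet at y = -2, 1.
For y in [-2, 1], x = 2*y**2 + 6*y - 1 is on the left; area = ∫[-2,1] (-(2*y**2 + 2*y - 4)) dy = 9.

9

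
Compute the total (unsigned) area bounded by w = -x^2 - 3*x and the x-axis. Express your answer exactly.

The curve meets the x-axis where -x^2 - 3*x = 0, i.e. -x*(x + 3) = 0, at x = -3, 0.
On [-3, 0] the curve lies above the axis; ∫[-3,0] (-x^2 - 3*x) dx = 9/2, giving area 9/2.

9/2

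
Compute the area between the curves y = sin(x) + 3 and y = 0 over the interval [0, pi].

On [0, pi], (sin(x) + 3) - (0) = sin(x) + 3 is ≥ 0 throughout, so the area is a single integral of |sin(x) + 3|.
∫[0,pi] (sin(x) + 3) dx = 2 + 3*pi.

2 + 3*pi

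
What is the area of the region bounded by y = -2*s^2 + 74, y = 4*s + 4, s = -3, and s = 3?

384

On [-3, 3], (-2*s^2 + 74) - (4*s + 4) = -2*s^2 - 4*s + 70 is ≥ 0 throughout, so the area is a single integral of |-2*s^2 - 4*s + 70|.
∫[-3,3] (-2*s^2 - 4*s + 70) ds = 384.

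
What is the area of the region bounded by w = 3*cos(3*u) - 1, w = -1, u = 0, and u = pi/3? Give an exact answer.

2

The difference (3*cos(3*u) - 1) - (-1) = 3*cos(3*u) changes sign at u = pi/6 inside [0, pi/3], so split the integral there.
∫[0,pi/6] (3*cos(3*u)) du = 1.
∫[pi/6,pi/3] (3*cos(3*u)) du = -1; the area of that piece is 1.
Total area = 1 + 1 = 2.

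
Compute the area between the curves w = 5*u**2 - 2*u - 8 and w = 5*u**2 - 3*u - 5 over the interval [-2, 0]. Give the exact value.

On [-2, 0], (5*u**2 - 2*u - 8) - (5*u**2 - 3*u - 5) = u - 3 is ≤ 0 throughout, so the area is a single integral of |u - 3|.
∫[-2,0] (u - 3) du = -8; the area of that piece is 8.

8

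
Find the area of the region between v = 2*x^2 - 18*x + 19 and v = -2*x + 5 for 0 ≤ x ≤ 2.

12

The difference (2*x^2 - 18*x + 19) - (-2*x + 5) = 2*x^2 - 16*x + 14 changes sign at x = 1 inside [0, 2], so split the integral there.
∫[0,1] (2*x^2 - 16*x + 14) dx = 20/3.
∫[1,2] (2*x^2 - 16*x + 14) dx = -16/3; the area of that piece is 16/3.
Total area = 20/3 + 16/3 = 12.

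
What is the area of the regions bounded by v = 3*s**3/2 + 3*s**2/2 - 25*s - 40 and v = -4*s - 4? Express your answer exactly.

Set the curves equal: 3*s**3/2 + 3*s**2/2 - 25*s - 40 = -4*s - 4, so 3*s**3/2 + 3*s**2/2 - 21*s - 36 = 0, which factors as 3*(s - 4)*(s + 2)*(s + 3)/2 = 0. The curves meet at s = -3, -2, 4.
On [-3, -2], v = 3*s**3/2 + 3*s**2/2 - 25*s - 40 is on top; that piece has area ∫[-3,-2] (3*s**3/2 + 3*s**2/2 - 21*s - 36) ds = 13/8.
On [-2, 4], v = -4*s - 4 is on top; that piece has area ∫[-2,4] (-(3*s**3/2 + 3*s**2/2 - 21*s - 36)) ds = 216.
Total enclosed area = 13/8 + 216 = 1741/8.

1741/8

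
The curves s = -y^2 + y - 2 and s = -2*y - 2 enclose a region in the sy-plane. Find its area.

9/2

Both boundary curves give s as a function of y, so integrate with respect to y. Setting them equal: -y^2 + 3*y = 0, i.e. -y*(y - 3) = 0, so they meet at y = 0, 3.
For y in [0, 3], s = -y^2 + y - 2 is on the right; area = ∫[0,3] (-y^2 + 3*y) dy = 9/2.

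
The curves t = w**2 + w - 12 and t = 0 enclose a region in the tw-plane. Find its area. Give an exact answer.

Both boundary curves give t as a function of w, so integrate with respect to w. Setting them equal: w**2 + w - 12 = 0, i.e. (w - 3)*(w + 4) = 0, so they meet at w = -4, 3.
For w in [-4, 3], t = w**2 + w - 12 is on the left; area = ∫[-4,3] (-(w**2 + w - 12)) dw = 343/6.

343/6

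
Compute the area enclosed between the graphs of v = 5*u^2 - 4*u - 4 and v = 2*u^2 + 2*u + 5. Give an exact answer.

32

Set the curves equal: 5*u^2 - 4*u - 4 = 2*u^2 + 2*u + 5, so 3*u^2 - 6*u - 9 = 0, which factors as 3*(u - 3)*(u + 1) = 0. The curves meet at u = -1, 3.
On [-1, 3], v = 2*u^2 + 2*u + 5 is on top; that piece has area ∫[-1,3] (-(3*u^2 - 6*u - 9)) du = 32.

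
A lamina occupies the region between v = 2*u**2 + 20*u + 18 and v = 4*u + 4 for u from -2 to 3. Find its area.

The difference (2*u**2 + 20*u + 18) - (4*u + 4) = 2*u**2 + 16*u + 14 changes sign at u = -1 inside [-2, 3], so split the integral there.
∫[-2,-1] (2*u**2 + 16*u + 14) du = -16/3; the area of that piece is 16/3.
∫[-1,3] (2*u**2 + 16*u + 14) du = 416/3.
Total area = 16/3 + 416/3 = 144.

144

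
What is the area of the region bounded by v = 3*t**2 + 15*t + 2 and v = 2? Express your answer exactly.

Set the curves equal: 3*t**2 + 15*t + 2 = 2, so 3*t**2 + 15*t = 0, which factors as 3*t*(t + 5) = 0. The curves meet at t = -5, 0.
On [-5, 0], v = 2 is on top; that piece has area ∫[-5,0] (-(3*t**2 + 15*t)) dt = 125/2.

125/2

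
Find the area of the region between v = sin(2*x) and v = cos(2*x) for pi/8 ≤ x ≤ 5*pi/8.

On [pi/8, 5*pi/8], (sin(2*x)) - (cos(2*x)) = sin(2*x) - cos(2*x) is ≥ 0 throughout, so the area is a single integral of |sin(2*x) - cos(2*x)|.
∫[pi/8,5*pi/8] (sin(2*x) - cos(2*x)) dx = sqrt(2).

sqrt(2)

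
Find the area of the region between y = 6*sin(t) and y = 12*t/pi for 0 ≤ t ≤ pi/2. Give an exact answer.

On [0, pi/2], (6*sin(t)) - (12*t/pi) = -12*t/pi + 6*sin(t) is ≥ 0 throughout, so the area is a single integral of |-12*t/pi + 6*sin(t)|.
∫[0,pi/2] (-12*t/pi + 6*sin(t)) dt = 6 - 3*pi/2.

6 - 3*pi/2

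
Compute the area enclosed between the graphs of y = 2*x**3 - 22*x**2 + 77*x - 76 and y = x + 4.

37/6

Set the curves equal: 2*x**3 - 22*x**2 + 77*x - 76 = x + 4, so 2*x**3 - 22*x**2 + 76*x - 80 = 0, which factors as 2*(x - 5)*(x - 4)*(x - 2) = 0. The curves meet at x = 2, 4, 5.
On [2, 4], y = 2*x**3 - 22*x**2 + 77*x - 76 is on top; that piece has area ∫[2,4] (2*x**3 - 22*x**2 + 76*x - 80) dx = 16/3.
On [4, 5], y = x + 4 is on top; that piece has area ∫[4,5] (-(2*x**3 - 22*x**2 + 76*x - 80)) dx = 5/6.
Total enclosed area = 16/3 + 5/6 = 37/6.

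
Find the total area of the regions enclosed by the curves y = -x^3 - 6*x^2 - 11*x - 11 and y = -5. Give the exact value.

Set the curves equal: -x^3 - 6*x^2 - 11*x - 11 = -5, so -x^3 - 6*x^2 - 11*x - 6 = 0, which factors as -(x + 1)*(x + 2)*(x + 3) = 0. The curves meet at x = -3, -2, -1.
On [-3, -2], y = -5 is on top; that piece has area ∫[-3,-2] (-(-x^3 - 6*x^2 - 11*x - 6)) dx = 1/4.
On [-2, -1], y = -x^3 - 6*x^2 - 11*x - 11 is on top; that piece has area ∫[-2,-1] (-x^3 - 6*x^2 - 11*x - 6) dx = 1/4.
Total enclosed area = 1/4 + 1/4 = 1/2.

1/2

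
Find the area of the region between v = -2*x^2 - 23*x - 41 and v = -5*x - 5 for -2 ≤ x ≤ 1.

On [-2, 1], (-2*x^2 - 23*x - 41) - (-5*x - 5) = -2*x^2 - 18*x - 36 is ≤ 0 throughout, so the area is a single integral of |-2*x^2 - 18*x - 36|.
∫[-2,1] (-2*x^2 - 18*x - 36) dx = -87; the area of that piece is 87.

87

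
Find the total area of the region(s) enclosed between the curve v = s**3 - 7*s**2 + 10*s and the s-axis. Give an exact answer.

253/12

The curve meets the s-axis where s**3 - 7*s**2 + 10*s = 0, i.e. s*(s - 5)*(s - 2) = 0, at s = 0, 2, 5.
On [0, 2] the curve lies above the axis; ∫[0,2] (s**3 - 7*s**2 + 10*s) ds = 16/3, giving area 16/3.
On [2, 5] the curve lies below the axis; ∫[2,5] (s**3 - 7*s**2 + 10*s) ds = -63/4, giving area 63/4.
Total area = 16/3 + 63/4 = 253/12.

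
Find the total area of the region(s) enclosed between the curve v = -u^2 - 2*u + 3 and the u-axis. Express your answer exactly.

32/3

The curve meets the u-axis where -u^2 - 2*u + 3 = 0, i.e. -(u - 1)*(u + 3) = 0, at u = -3, 1.
On [-3, 1] the curve lies above the axis; ∫[-3,1] (-u^2 - 2*u + 3) du = 32/3, giving area 32/3.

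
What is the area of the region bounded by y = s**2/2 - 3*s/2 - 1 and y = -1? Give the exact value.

Set the curves equal: s**2/2 - 3*s/2 - 1 = -1, so s**2/2 - 3*s/2 = 0, which factors as s*(s - 3)/2 = 0. The curves meet at s = 0, 3.
On [0, 3], y = -1 is on top; that piece has area ∫[0,3] (-(s**2/2 - 3*s/2)) ds = 9/4.

9/4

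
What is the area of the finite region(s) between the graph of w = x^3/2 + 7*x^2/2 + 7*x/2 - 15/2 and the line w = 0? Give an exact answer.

The curve meets the x-axis where x^3/2 + 7*x^2/2 + 7*x/2 - 15/2 = 0, i.e. (x - 1)*(x + 3)*(x + 5)/2 = 0, at x = -5, -3, 1.
On [-5, -3] the curve lies above the axis; ∫[-5,-3] (x^3/2 + 7*x^2/2 + 7*x/2 - 15/2) dx = 10/3, giving area 10/3.
On [-3, 1] the curve lies below the axis; ∫[-3,1] (x^3/2 + 7*x^2/2 + 7*x/2 - 15/2) dx = -64/3, giving area 64/3.
Total area = 10/3 + 64/3 = 74/3.

74/3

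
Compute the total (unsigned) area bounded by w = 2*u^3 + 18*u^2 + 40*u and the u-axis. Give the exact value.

131/2

The curve meets the u-axis where 2*u^3 + 18*u^2 + 40*u = 0, i.e. 2*u*(u + 4)*(u + 5) = 0, at u = -5, -4, 0.
On [-5, -4] the curve lies above the axis; ∫[-5,-4] (2*u^3 + 18*u^2 + 40*u) du = 3/2, giving area 3/2.
On [-4, 0] the curve lies below the axis; ∫[-4,0] (2*u^3 + 18*u^2 + 40*u) du = -64, giving area 64.
Total area = 3/2 + 64 = 131/2.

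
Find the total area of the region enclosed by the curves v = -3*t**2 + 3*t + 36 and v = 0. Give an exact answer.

343/2

Set the curves equal: -3*t**2 + 3*t + 36 = 0, so -3*t**2 + 3*t + 36 = 0, which factors as -3*(t - 4)*(t + 3) = 0. The curves meet at t = -3, 4.
On [-3, 4], v = -3*t**2 + 3*t + 36 is on top; that piece has area ∫[-3,4] (-3*t**2 + 3*t + 36) dt = 343/2.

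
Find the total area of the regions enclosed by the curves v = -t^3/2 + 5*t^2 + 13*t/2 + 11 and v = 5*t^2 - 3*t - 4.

Set the curves equal: -t^3/2 + 5*t^2 + 13*t/2 + 11 = 5*t^2 - 3*t - 4, so -t^3/2 + 19*t/2 + 15 = 0, which factors as -(t - 5)*(t + 2)*(t + 3)/2 = 0. The curves meet at t = -3, -2, 5.
On [-3, -2], v = 5*t^2 - 3*t - 4 is on top; that piece has area ∫[-3,-2] (-(-t^3/2 + 19*t/2 + 15)) dt = 5/8.
On [-2, 5], v = -t^3/2 + 5*t^2 + 13*t/2 + 11 is on top; that piece has area ∫[-2,5] (-t^3/2 + 19*t/2 + 15) dt = 1029/8.
Total enclosed area = 5/8 + 1029/8 = 517/4.

517/4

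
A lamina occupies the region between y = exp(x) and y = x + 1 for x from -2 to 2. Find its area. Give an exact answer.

-4 - exp(-2) + exp(2)

On [-2, 2], (exp(x)) - (x + 1) = -x + exp(x) - 1 is ≥ 0 throughout, so the area is a single integral of |-x + exp(x) - 1|.
∫[-2,2] (-x + exp(x) - 1) dx = -4 - exp(-2) + exp(2).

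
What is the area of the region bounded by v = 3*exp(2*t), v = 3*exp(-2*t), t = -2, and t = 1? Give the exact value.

-6 + 3*exp(-4)/2 + 3*exp(-2)/2 + 3*exp(2)/2 + 3*exp(4)/2

The difference (3*exp(2*t)) - (3*exp(-2*t)) = 3*exp(2*t) - 3*exp(-2*t) changes sign at t = 0 inside [-2, 1], so split the integral there.
∫[-2,0] (3*exp(2*t) - 3*exp(-2*t)) dt = -3*exp(4)/2 - 3*exp(-4)/2 + 3; the area of that piece is -3 + 3*exp(-4)/2 + 3*exp(4)/2.
∫[0,1] (3*exp(2*t) - 3*exp(-2*t)) dt = -3 + 3*exp(-2)/2 + 3*exp(2)/2.
Total area = (-3 + 3*exp(-4)/2 + 3*exp(4)/2) + (-3 + 3*exp(-2)/2 + 3*exp(2)/2) = -6 + 3*exp(-4)/2 + 3*exp(-2)/2 + 3*exp(2)/2 + 3*exp(4)/2.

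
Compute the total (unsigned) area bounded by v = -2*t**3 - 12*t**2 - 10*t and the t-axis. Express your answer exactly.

The curve meets the t-axis where -2*t**3 - 12*t**2 - 10*t = 0, i.e. -2*t*(t + 1)*(t + 5) = 0, at t = -5, -1, 0.
On [-5, -1] the curve lies below the axis; ∫[-5,-1] (-2*t**3 - 12*t**2 - 10*t) dt = -64, giving area 64.
On [-1, 0] the curve lies above the axis; ∫[-1,0] (-2*t**3 - 12*t**2 - 10*t) dt = 3/2, giving area 3/2.
Total area = 64 + 3/2 = 131/2.

131/2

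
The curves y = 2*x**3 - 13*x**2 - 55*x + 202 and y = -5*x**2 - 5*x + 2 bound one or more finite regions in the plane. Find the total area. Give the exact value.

Set the curves equal: 2*x**3 - 13*x**2 - 55*x + 202 = -5*x**2 - 5*x + 2, so 2*x**3 - 8*x**2 - 50*x + 200 = 0, which factors as 2*(x - 5)*(x - 4)*(x + 5) = 0. The curves meet at x = -5, 4, 5.
On [-5, 4], y = 2*x**3 - 13*x**2 - 55*x + 202 is on top; that piece has area ∫[-5,4] (2*x**3 - 8*x**2 - 50*x + 200) dx = 2673/2.
On [4, 5], y = -5*x**2 - 5*x + 2 is on top; that piece has area ∫[4,5] (-(2*x**3 - 8*x**2 - 50*x + 200)) dx = 19/6.
Total enclosed area = 2673/2 + 19/6 = 4019/3.

4019/3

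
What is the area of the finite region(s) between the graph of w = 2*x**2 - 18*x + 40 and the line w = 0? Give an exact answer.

The curve meets the x-axis where 2*x**2 - 18*x + 40 = 0, i.e. 2*(x - 5)*(x - 4) = 0, at x = 4, 5.
On [4, 5] the curve lies below the axis; ∫[4,5] (2*x**2 - 18*x + 40) dx = -1/3, giving area 1/3.

1/3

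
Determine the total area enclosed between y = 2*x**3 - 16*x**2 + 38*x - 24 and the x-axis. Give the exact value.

The curve meets the x-axis where 2*x**3 - 16*x**2 + 38*x - 24 = 0, i.e. 2*(x - 4)*(x - 3)*(x - 1) = 0, at x = 1, 3, 4.
On [1, 3] the curve lies above the axis; ∫[1,3] (2*x**3 - 16*x**2 + 38*x - 24) dx = 16/3, giving area 16/3.
On [3, 4] the curve lies below the axis; ∫[3,4] (2*x**3 - 16*x**2 + 38*x - 24) dx = -5/6, giving area 5/6.
Total area = 16/3 + 5/6 = 37/6.

37/6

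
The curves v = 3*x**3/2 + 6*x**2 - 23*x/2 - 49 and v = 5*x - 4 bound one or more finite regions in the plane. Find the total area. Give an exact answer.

863/4

Set the curves equal: 3*x**3/2 + 6*x**2 - 23*x/2 - 49 = 5*x - 4, so 3*x**3/2 + 6*x**2 - 33*x/2 - 45 = 0, which factors as 3*(x - 3)*(x + 2)*(x + 5)/2 = 0. The curves meet at x = -5, -2, 3.
On [-5, -2], v = 3*x**3/2 + 6*x**2 - 23*x/2 - 49 is on top; that piece has area ∫[-5,-2] (3*x**3/2 + 6*x**2 - 33*x/2 - 45) dx = 351/8.
On [-2, 3], v = 5*x - 4 is on top; that piece has area ∫[-2,3] (-(3*x**3/2 + 6*x**2 - 33*x/2 - 45)) dx = 1375/8.
Total enclosed area = 351/8 + 1375/8 = 863/4.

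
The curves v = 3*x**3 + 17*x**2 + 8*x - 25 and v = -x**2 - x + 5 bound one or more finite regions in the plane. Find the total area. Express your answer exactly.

Set the curves equal: 3*x**3 + 17*x**2 + 8*x - 25 = -x**2 - x + 5, so 3*x**3 + 18*x**2 + 9*x - 30 = 0, which factors as 3*(x - 1)*(x + 2)*(x + 5) = 0. The curves meet at x = -5, -2, 1.
On [-5, -2], v = 3*x**3 + 17*x**2 + 8*x - 25 is on top; that piece has area ∫[-5,-2] (3*x**3 + 18*x**2 + 9*x - 30) dx = 243/4.
On [-2, 1], v = -x**2 - x + 5 is on top; that piece has area ∫[-2,1] (-(3*x**3 + 18*x**2 + 9*x - 30)) dx = 243/4.
Total enclosed area = 243/4 + 243/4 = 243/2.

243/2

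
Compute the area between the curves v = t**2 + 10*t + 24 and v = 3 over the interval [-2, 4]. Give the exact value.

210

On [-2, 4], (t**2 + 10*t + 24) - (3) = t**2 + 10*t + 21 is ≥ 0 throughout, so the area is a single integral of |t**2 + 10*t + 21|.
∫[-2,4] (t**2 + 10*t + 21) dt = 210.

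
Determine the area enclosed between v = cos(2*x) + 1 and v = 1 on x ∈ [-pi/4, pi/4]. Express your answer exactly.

On [-pi/4, pi/4], (cos(2*x) + 1) - (1) = cos(2*x) is ≥ 0 throughout, so the area is a single integral of |cos(2*x)|.
∫[-pi/4,pi/4] (cos(2*x)) dx = 1.

1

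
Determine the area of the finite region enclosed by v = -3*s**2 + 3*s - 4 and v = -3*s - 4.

4

Set the curves equal: -3*s**2 + 3*s - 4 = -3*s - 4, so -3*s**2 + 6*s = 0, which factors as -3*s*(s - 2) = 0. The curves meet at s = 0, 2.
On [0, 2], v = -3*s**2 + 3*s - 4 is on top; that piece has area ∫[0,2] (-3*s**2 + 6*s) ds = 4.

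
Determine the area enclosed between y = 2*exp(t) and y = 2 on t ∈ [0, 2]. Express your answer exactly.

On [0, 2], (2*exp(t)) - (2) = 2*exp(t) - 2 is ≥ 0 throughout, so the area is a single integral of |2*exp(t) - 2|.
∫[0,2] (2*exp(t) - 2) dt = -6 + 2*exp(2).

-6 + 2*exp(2)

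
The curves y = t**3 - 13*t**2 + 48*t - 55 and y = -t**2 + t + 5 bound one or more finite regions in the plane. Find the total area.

1/2

Set the curves equal: t**3 - 13*t**2 + 48*t - 55 = -t**2 + t + 5, so t**3 - 12*t**2 + 47*t - 60 = 0, which factors as (t - 5)*(t - 4)*(t - 3) = 0. The curves meet at t = 3, 4, 5.
On [3, 4], y = t**3 - 13*t**2 + 48*t - 55 is on top; that piece has area ∫[3,4] (t**3 - 12*t**2 + 47*t - 60) dt = 1/4.
On [4, 5], y = -t**2 + t + 5 is on top; that piece has area ∫[4,5] (-(t**3 - 12*t**2 + 47*t - 60)) dt = 1/4.
Total enclosed area = 1/4 + 1/4 = 1/2.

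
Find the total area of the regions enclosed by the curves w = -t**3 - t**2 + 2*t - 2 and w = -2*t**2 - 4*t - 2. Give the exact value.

Set the curves equal: -t**3 - t**2 + 2*t - 2 = -2*t**2 - 4*t - 2, so -t**3 + t**2 + 6*t = 0, which factors as -t*(t - 3)*(t + 2) = 0. The curves meet at t = -2, 0, 3.
On [-2, 0], w = -2*t**2 - 4*t - 2 is on top; that piece has area ∫[-2,0] (-(-t**3 + t**2 + 6*t)) dt = 16/3.
On [0, 3], w = -t**3 - t**2 + 2*t - 2 is on top; that piece has area ∫[0,3] (-t**3 + t**2 + 6*t) dt = 63/4.
Total enclosed area = 16/3 + 63/4 = 253/12.

253/12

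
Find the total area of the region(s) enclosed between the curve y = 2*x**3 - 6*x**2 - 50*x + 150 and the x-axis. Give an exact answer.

1048

The curve meets the x-axis where 2*x**3 - 6*x**2 - 50*x + 150 = 0, i.e. 2*(x - 5)*(x - 3)*(x + 5) = 0, at x = -5, 3, 5.
On [-5, 3] the curve lies above the axis; ∫[-5,3] (2*x**3 - 6*x**2 - 50*x + 150) dx = 1024, giving area 1024.
On [3, 5] the curve lies below the axis; ∫[3,5] (2*x**3 - 6*x**2 - 50*x + 150) dx = -24, giving area 24.
Total area = 1024 + 24 = 1048.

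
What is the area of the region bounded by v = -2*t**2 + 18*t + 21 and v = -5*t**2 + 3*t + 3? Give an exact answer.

1/2

Set the curves equal: -2*t**2 + 18*t + 21 = -5*t**2 + 3*t + 3, so 3*t**2 + 15*t + 18 = 0, which factors as 3*(t + 2)*(t + 3) = 0. The curves meet at t = -3, -2.
On [-3, -2], v = -5*t**2 + 3*t + 3 is on top; that piece has area ∫[-3,-2] (-(3*t**2 + 15*t + 18)) dt = 1/2.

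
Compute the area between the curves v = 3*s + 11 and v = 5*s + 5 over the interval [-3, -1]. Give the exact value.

20

On [-3, -1], (3*s + 11) - (5*s + 5) = -2*s + 6 is ≥ 0 throughout, so the area is a single integral of |-2*s + 6|.
∫[-3,-1] (-2*s + 6) ds = 20.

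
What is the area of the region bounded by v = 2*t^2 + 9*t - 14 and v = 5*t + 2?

72

Set the curves equal: 2*t^2 + 9*t - 14 = 5*t + 2, so 2*t^2 + 4*t - 16 = 0, which factors as 2*(t - 2)*(t + 4) = 0. The curves meet at t = -4, 2.
On [-4, 2], v = 5*t + 2 is on top; that piece has area ∫[-4,2] (-(2*t^2 + 4*t - 16)) dt = 72.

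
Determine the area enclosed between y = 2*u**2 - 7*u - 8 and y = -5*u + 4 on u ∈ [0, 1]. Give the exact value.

On [0, 1], (2*u**2 - 7*u - 8) - (-5*u + 4) = 2*u**2 - 2*u - 12 is ≤ 0 throughout, so the area is a single integral of |2*u**2 - 2*u - 12|.
∫[0,1] (2*u**2 - 2*u - 12) du = -37/3; the area of that piece is 37/3.

37/3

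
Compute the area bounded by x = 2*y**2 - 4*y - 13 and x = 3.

Both boundary curves give x as a function of y, so integrate with respect to y. Setting them equal: 2*y**2 - 4*y - 16 = 0, i.e. 2*(y - 4)*(y + 2) = 0, so they meet at y = -2, 4.
For y in [-2, 4], x = 2*y**2 - 4*y - 13 is on the left; area = ∫[-2,4] (-(2*y**2 - 4*y - 16)) dy = 72.

72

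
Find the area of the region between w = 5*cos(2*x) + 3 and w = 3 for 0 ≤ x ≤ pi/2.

5

The difference (5*cos(2*x) + 3) - (3) = 5*cos(2*x) changes sign at x = pi/4 inside [0, pi/2], so split the integral there.
∫[0,pi/4] (5*cos(2*x)) dx = 5/2.
∫[pi/4,pi/2] (5*cos(2*x)) dx = -5/2; the area of that piece is 5/2.
Total area = 5/2 + 5/2 = 5.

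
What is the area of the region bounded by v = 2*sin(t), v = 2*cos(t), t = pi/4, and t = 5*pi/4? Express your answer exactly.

On [pi/4, 5*pi/4], (2*sin(t)) - (2*cos(t)) = 2*sin(t) - 2*cos(t) is ≥ 0 throughout, so the area is a single integral of |2*sin(t) - 2*cos(t)|.
∫[pi/4,5*pi/4] (2*sin(t) - 2*cos(t)) dt = 4*sqrt(2).

4*sqrt(2)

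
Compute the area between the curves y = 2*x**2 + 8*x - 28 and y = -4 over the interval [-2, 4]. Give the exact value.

The difference (2*x**2 + 8*x - 28) - (-4) = 2*x**2 + 8*x - 24 changes sign at x = 2 inside [-2, 4], so split the integral there.
∫[-2,2] (2*x**2 + 8*x - 24) dx = -256/3; the area of that piece is 256/3.
∫[2,4] (2*x**2 + 8*x - 24) dx = 112/3.
Total area = 256/3 + 112/3 = 368/3.

368/3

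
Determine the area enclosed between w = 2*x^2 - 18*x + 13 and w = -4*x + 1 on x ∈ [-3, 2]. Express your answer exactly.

127

The difference (2*x^2 - 18*x + 13) - (-4*x + 1) = 2*x^2 - 14*x + 12 changes sign at x = 1 inside [-3, 2], so split the integral there.
∫[-3,1] (2*x^2 - 14*x + 12) dx = 368/3.
∫[1,2] (2*x^2 - 14*x + 12) dx = -13/3; the area of that piece is 13/3.
Total area = 368/3 + 13/3 = 127.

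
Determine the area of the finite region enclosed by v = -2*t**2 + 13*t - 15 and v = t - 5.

64/3

Set the curves equal: -2*t**2 + 13*t - 15 = t - 5, so -2*t**2 + 12*t - 10 = 0, which factors as -2*(t - 5)*(t - 1) = 0. The curves meet at t = 1, 5.
On [1, 5], v = -2*t**2 + 13*t - 15 is on top; that piece has area ∫[1,5] (-2*t**2 + 12*t - 10) dt = 64/3.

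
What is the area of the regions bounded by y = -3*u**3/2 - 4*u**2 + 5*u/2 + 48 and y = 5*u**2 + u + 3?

Set the curves equal: -3*u**3/2 - 4*u**2 + 5*u/2 + 48 = 5*u**2 + u + 3, so -3*u**3/2 - 9*u**2 + 3*u/2 + 45 = 0, which factors as -3*(u - 2)*(u + 3)*(u + 5)/2 = 0. The curves meet at u = -5, -3, 2.
On [-5, -3], y = 5*u**2 + u + 3 is on top; that piece has area ∫[-5,-3] (-(-3*u**3/2 - 9*u**2 + 3*u/2 + 45)) du = 12.
On [-3, 2], y = -3*u**3/2 - 4*u**2 + 5*u/2 + 48 is on top; that piece has area ∫[-3,2] (-3*u**3/2 - 9*u**2 + 3*u/2 + 45) du = 1125/8.
Total enclosed area = 12 + 1125/8 = 1221/8.

1221/8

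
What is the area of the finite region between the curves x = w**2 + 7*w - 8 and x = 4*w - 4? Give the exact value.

125/6

Both boundary curves give x as a function of w, so integrate with respect to w. Setting them equal: w**2 + 3*w - 4 = 0, i.e. (w - 1)*(w + 4) = 0, so they meet at w = -4, 1.
For w in [-4, 1], x = w**2 + 7*w - 8 is on the left; area = ∫[-4,1] (-(w**2 + 3*w - 4)) dw = 125/6.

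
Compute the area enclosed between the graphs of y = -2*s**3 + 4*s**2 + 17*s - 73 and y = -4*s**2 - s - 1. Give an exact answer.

Set the curves equal: -2*s**3 + 4*s**2 + 17*s - 73 = -4*s**2 - s - 1, so -2*s**3 + 8*s**2 + 18*s - 72 = 0, which factors as -2*(s - 4)*(s - 3)*(s + 3) = 0. The curves meet at s = -3, 3, 4.
On [-3, 3], y = -4*s**2 - s - 1 is on top; that piece has area ∫[-3,3] (-(-2*s**3 + 8*s**2 + 18*s - 72)) ds = 288.
On [3, 4], y = -2*s**3 + 4*s**2 + 17*s - 73 is on top; that piece has area ∫[3,4] (-2*s**3 + 8*s**2 + 18*s - 72) ds = 13/6.
Total enclosed area = 288 + 13/6 = 1741/6.

1741/6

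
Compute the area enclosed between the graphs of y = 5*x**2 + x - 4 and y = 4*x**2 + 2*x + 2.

Set the curves equal: 5*x**2 + x - 4 = 4*x**2 + 2*x + 2, so x**2 - x - 6 = 0, which factors as (x - 3)*(x + 2) = 0. The curves meet at x = -2, 3.
On [-2, 3], y = 4*x**2 + 2*x + 2 is on top; that piece has area ∫[-2,3] (-(x**2 - x - 6)) dx = 125/6.

125/6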